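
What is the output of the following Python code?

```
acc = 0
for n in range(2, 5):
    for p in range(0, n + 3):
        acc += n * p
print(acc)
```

n=2,p=0: acc = 0+0 = 0
n=2,p=1: acc = 0+2 = 2
n=2,p=2: acc = 2+4 = 6
n=2,p=3: acc = 6+6 = 12
n=2,p=4: acc = 12+8 = 20
n=3,p=0: acc = 20+0 = 20
n=3,p=1: acc = 20+3 = 23
n=3,p=2: acc = 23+6 = 29
n=3,p=3: acc = 29+9 = 38
n=3,p=4: acc = 38+12 = 50
n=3,p=5: acc = 50+15 = 65
n=4,p=0: acc = 65+0 = 65
n=4,p=1: acc = 65+4 = 69
n=4,p=2: acc = 69+8 = 77
n=4,p=3: acc = 77+12 = 89
n=4,p=4: acc = 89+16 = 105
n=4,p=5: acc = 105+20 = 125
n=4,p=6: acc = 125+24 = 149

149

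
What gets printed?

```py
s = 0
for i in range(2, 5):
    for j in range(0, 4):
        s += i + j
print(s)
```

i=2,j=0: s = 0+2 = 2
i=2,j=1: s = 2+3 = 5
i=2,j=2: s = 5+4 = 9
i=2,j=3: s = 9+5 = 14
i=3,j=0: s = 14+3 = 17
i=3,j=1: s = 17+4 = 21
i=3,j=2: s = 21+5 = 26
i=3,j=3: s = 26+6 = 32
i=4,j=0: s = 32+4 = 36
i=4,j=1: s = 36+5 = 41
i=4,j=2: s = 41+6 = 47
i=4,j=3: s = 47+7 = 54

54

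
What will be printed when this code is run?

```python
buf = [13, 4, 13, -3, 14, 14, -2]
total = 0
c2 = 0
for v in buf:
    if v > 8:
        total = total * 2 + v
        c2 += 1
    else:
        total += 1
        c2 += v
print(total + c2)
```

214

v=13: >8, total = 0*2+13 = 13; c2=1
v=4: not >8, total = 13+1 = 14; c2=5
v=13: >8, total = 14*2+13 = 41; c2=6
v=-3: not >8, total = 41+1 = 42; c2=3
v=14: >8, total = 42*2+14 = 98; c2=4
v=14: >8, total = 98*2+14 = 210; c2=5
v=-2: not >8, total = 210+1 = 211; c2=3
total+c2 = 211+3 = 214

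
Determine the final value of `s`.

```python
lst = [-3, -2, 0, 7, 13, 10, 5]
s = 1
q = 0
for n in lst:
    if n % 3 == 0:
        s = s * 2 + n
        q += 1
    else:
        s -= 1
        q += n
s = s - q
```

-43

n=-3: %3==0, s = 1*2+(-3) = -1; q=1
n=-2: not %3==0, s = (-1)-1 = -2; q=-1
n=0: %3==0, s = (-2)*2+0 = -4; q=0
n=7: not %3==0, s = (-4)-1 = -5; q=7
n=13: not %3==0, s = (-5)-1 = -6; q=20
n=10: not %3==0, s = (-6)-1 = -7; q=30
n=5: not %3==0, s = (-7)-1 = -8; q=35
s-q = (-8)-35 = -43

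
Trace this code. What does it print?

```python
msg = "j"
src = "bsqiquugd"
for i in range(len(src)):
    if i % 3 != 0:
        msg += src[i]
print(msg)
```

jsqqugd

i=0: skip
i=1: add 's' → 'js'
i=2: add 'q' → 'jsq'
i=3: skip
i=4: add 'q' → 'jsqq'
i=5: add 'u' → 'jsqqu'
i=6: skip
i=7: add 'g' → 'jsqqug'
i=8: add 'd' → 'jsqqugd'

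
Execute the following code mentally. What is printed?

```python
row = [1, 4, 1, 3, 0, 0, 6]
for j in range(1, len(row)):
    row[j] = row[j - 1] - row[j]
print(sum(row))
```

-40

j=1: row[1] = 1-4 = -3 → [1, -3, 1, 3, 0, 0, 6]
j=2: row[2] = (-3)-1 = -4 → [1, -3, -4, 3, 0, 0, 6]
j=3: row[3] = (-4)-3 = -7 → [1, -3, -4, -7, 0, 0, 6]
j=4: row[4] = (-7)-0 = -7 → [1, -3, -4, -7, -7, 0, 6]
j=5: row[5] = (-7)-0 = -7 → [1, -3, -4, -7, -7, -7, 6]
j=6: row[6] = (-7)-6 = -13 → [1, -3, -4, -7, -7, -7, -13]
sum = -40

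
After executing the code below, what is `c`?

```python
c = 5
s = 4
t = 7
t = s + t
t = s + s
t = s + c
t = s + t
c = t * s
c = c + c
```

104

t = 4+7 = 11
t = 4+4 = 8
t = 4+5 = 9
t = 4+9 = 13
c = 13*4 = 52
c = 52+52 = 104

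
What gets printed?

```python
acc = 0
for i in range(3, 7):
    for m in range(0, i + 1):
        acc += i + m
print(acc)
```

156

i=3,m=0: acc = 0+3 = 3
i=3,m=1: acc = 3+4 = 7
i=3,m=2: acc = 7+5 = 12
i=3,m=3: acc = 12+6 = 18
i=4,m=0: acc = 18+4 = 22
i=4,m=1: acc = 22+5 = 27
i=4,m=2: acc = 27+6 = 33
i=4,m=3: acc = 33+7 = 40
i=4,m=4: acc = 40+8 = 48
i=5,m=0: acc = 48+5 = 53
i=5,m=1: acc = 53+6 = 59
i=5,m=2: acc = 59+7 = 66
i=5,m=3: acc = 66+8 = 74
i=5,m=4: acc = 74+9 = 83
i=5,m=5: acc = 83+10 = 93
i=6,m=0: acc = 93+6 = 99
i=6,m=1: acc = 99+7 = 106
i=6,m=2: acc = 106+8 = 114
i=6,m=3: acc = 114+9 = 123
i=6,m=4: acc = 123+10 = 133
i=6,m=5: acc = 133+11 = 144
i=6,m=6: acc = 144+12 = 156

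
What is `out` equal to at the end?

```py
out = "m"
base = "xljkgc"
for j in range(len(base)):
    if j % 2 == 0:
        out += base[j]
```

j=0: add 'x' → 'mx'
j=1: skip
j=2: add 'j' → 'mxj'
j=3: skip
j=4: add 'g' → 'mxjg'
j=5: skip

'mxjg'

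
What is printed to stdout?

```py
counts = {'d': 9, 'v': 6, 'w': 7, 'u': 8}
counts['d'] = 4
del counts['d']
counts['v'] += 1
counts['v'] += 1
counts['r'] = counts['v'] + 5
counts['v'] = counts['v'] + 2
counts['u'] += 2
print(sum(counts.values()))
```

40

counts['d'] = 4 → {'d': 4, 'v': 6, 'w': 7, 'u': 8}
del 'd' → {'v': 6, 'w': 7, 'u': 8}
counts['v'] = 6+1 = 7 → {'v': 7, 'w': 7, 'u': 8}
counts['v'] = 7+1 = 8 → {'v': 8, 'w': 7, 'u': 8}
counts['r'] = counts['v']+5 = 13 → {'v': 8, 'w': 7, 'u': 8, 'r': 13}
counts['v'] = counts['v']+2 = 10 → {'v': 10, 'w': 7, 'u': 8, 'r': 13}
counts['u'] = 8+2 = 10 → {'v': 10, 'w': 7, 'u': 10, 'r': 13}
sum of values = 40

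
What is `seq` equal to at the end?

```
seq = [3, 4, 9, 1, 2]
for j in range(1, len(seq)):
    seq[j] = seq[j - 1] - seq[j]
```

[3, -1, -10, -11, -13]

j=1: seq[1] = 3-4 = -1 → [3, -1, 9, 1, 2]
j=2: seq[2] = (-1)-9 = -10 → [3, -1, -10, 1, 2]
j=3: seq[3] = (-10)-1 = -11 → [3, -1, -10, -11, 2]
j=4: seq[4] = (-11)-2 = -13 → [3, -1, -10, -11, -13]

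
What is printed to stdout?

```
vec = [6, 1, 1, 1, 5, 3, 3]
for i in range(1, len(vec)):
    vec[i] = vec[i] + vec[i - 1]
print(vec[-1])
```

i=1: vec[1] = 1+6 = 7 → [6, 7, 1, 1, 5, 3, 3]
i=2: vec[2] = 1+7 = 8 → [6, 7, 8, 1, 5, 3, 3]
i=3: vec[3] = 1+8 = 9 → [6, 7, 8, 9, 5, 3, 3]
i=4: vec[4] = 5+9 = 14 → [6, 7, 8, 9, 14, 3, 3]
i=5: vec[5] = 3+14 = 17 → [6, 7, 8, 9, 14, 17, 3]
i=6: vec[6] = 3+17 = 20 → [6, 7, 8, 9, 14, 17, 20]

20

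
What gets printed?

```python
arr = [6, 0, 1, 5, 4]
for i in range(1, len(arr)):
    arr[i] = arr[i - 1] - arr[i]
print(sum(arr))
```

i=1: arr[1] = 6-0 = 6 → [6, 6, 1, 5, 4]
i=2: arr[2] = 6-1 = 5 → [6, 6, 5, 5, 4]
i=3: arr[3] = 5-5 = 0 → [6, 6, 5, 0, 4]
i=4: arr[4] = 0-4 = -4 → [6, 6, 5, 0, -4]
sum = 13

13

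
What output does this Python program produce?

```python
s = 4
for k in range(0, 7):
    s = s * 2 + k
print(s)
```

k=0: s = 4*2+0 = 8
k=1: s = 8*2+1 = 17
k=2: s = 17*2+2 = 36
k=3: s = 36*2+3 = 75
k=4: s = 75*2+4 = 154
k=5: s = 154*2+5 = 313
k=6: s = 313*2+6 = 632

632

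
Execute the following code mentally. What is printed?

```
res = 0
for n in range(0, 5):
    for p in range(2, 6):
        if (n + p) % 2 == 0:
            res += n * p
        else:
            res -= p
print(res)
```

32

n=0,p=2: even sum, res = 0+0 = 0
n=0,p=3: odd sum, res = 0-3 = -3
n=0,p=4: even sum, res = (-3)+0 = -3
n=0,p=5: odd sum, res = (-3)-5 = -8
n=1,p=2: odd sum, res = (-8)-2 = -10
n=1,p=3: even sum, res = (-10)+3 = -7
n=1,p=4: odd sum, res = (-7)-4 = -11
n=1,p=5: even sum, res = (-11)+5 = -6
n=2,p=2: even sum, res = (-6)+4 = -2
n=2,p=3: odd sum, res = (-2)-3 = -5
n=2,p=4: even sum, res = (-5)+8 = 3
n=2,p=5: odd sum, res = 3-5 = -2
n=3,p=2: odd sum, res = (-2)-2 = -4
n=3,p=3: even sum, res = (-4)+9 = 5
n=3,p=4: odd sum, res = 5-4 = 1
n=3,p=5: even sum, res = 1+15 = 16
n=4,p=2: even sum, res = 16+8 = 24
n=4,p=3: odd sum, res = 24-3 = 21
n=4,p=4: even sum, res = 21+16 = 37
n=4,p=5: odd sum, res = 37-5 = 32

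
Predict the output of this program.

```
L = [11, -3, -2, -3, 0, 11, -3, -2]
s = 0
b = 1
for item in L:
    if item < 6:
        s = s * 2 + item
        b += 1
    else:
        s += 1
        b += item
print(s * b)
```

-2668

item=11: not <6, s = 0+1 = 1; b=12
item=-3: <6, s = 1*2+(-3) = -1; b=13
item=-2: <6, s = (-1)*2+(-2) = -4; b=14
item=-3: <6, s = (-4)*2+(-3) = -11; b=15
item=0: <6, s = (-11)*2+0 = -22; b=16
item=11: not <6, s = (-22)+1 = -21; b=27
item=-3: <6, s = (-21)*2+(-3) = -45; b=28
item=-2: <6, s = (-45)*2+(-2) = -92; b=29
s*b = (-92)*29 = -2668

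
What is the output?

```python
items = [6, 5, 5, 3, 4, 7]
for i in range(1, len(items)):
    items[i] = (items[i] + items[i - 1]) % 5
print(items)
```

i=1: items[1] = (5+6)%5 = 1 → [6, 1, 5, 3, 4, 7]
i=2: items[2] = (5+1)%5 = 1 → [6, 1, 1, 3, 4, 7]
i=3: items[3] = (3+1)%5 = 4 → [6, 1, 1, 4, 4, 7]
i=4: items[4] = (4+4)%5 = 3 → [6, 1, 1, 4, 3, 7]
i=5: items[5] = (7+3)%5 = 0 → [6, 1, 1, 4, 3, 0]

[6, 1, 1, 4, 3, 0]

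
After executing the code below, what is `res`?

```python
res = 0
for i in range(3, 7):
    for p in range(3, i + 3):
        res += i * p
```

i=3,p=3: res = 0+9 = 9
i=3,p=4: res = 9+12 = 21
i=3,p=5: res = 21+15 = 36
i=4,p=3: res = 36+12 = 48
i=4,p=4: res = 48+16 = 64
i=4,p=5: res = 64+20 = 84
i=4,p=6: res = 84+24 = 108
i=5,p=3: res = 108+15 = 123
i=5,p=4: res = 123+20 = 143
i=5,p=5: res = 143+25 = 168
i=5,p=6: res = 168+30 = 198
i=5,p=7: res = 198+35 = 233
i=6,p=3: res = 233+18 = 251
i=6,p=4: res = 251+24 = 275
i=6,p=5: res = 275+30 = 305
i=6,p=6: res = 305+36 = 341
i=6,p=7: res = 341+42 = 383
i=6,p=8: res = 383+48 = 431

431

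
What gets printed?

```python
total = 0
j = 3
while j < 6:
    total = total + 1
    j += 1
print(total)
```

j=3: total = 0+1 = 1
j=4: total = 1+1 = 2
j=5: total = 2+1 = 3

3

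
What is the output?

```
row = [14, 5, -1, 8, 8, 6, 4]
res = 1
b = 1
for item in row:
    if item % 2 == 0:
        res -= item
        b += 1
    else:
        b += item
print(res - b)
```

item=14: even, res = 1-14 = -13; b=2
item=5: not even; b=7
item=-1: not even; b=6
item=8: even, res = (-13)-8 = -21; b=7
item=8: even, res = (-21)-8 = -29; b=8
item=6: even, res = (-29)-6 = -35; b=9
item=4: even, res = (-35)-4 = -39; b=10
res-b = (-39)-10 = -49

-49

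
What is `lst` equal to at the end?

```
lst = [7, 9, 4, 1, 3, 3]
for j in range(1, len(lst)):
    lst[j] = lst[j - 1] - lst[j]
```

j=1: lst[1] = 7-9 = -2 → [7, -2, 4, 1, 3, 3]
j=2: lst[2] = (-2)-4 = -6 → [7, -2, -6, 1, 3, 3]
j=3: lst[3] = (-6)-1 = -7 → [7, -2, -6, -7, 3, 3]
j=4: lst[4] = (-7)-3 = -10 → [7, -2, -6, -7, -10, 3]
j=5: lst[5] = (-10)-3 = -13 → [7, -2, -6, -7, -10, -13]

[7, -2, -6, -7, -10, -13]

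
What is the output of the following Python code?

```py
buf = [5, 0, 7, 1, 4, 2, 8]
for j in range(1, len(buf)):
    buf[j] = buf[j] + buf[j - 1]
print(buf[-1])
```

j=1: buf[1] = 0+5 = 5 → [5, 5, 7, 1, 4, 2, 8]
j=2: buf[2] = 7+5 = 12 → [5, 5, 12, 1, 4, 2, 8]
j=3: buf[3] = 1+12 = 13 → [5, 5, 12, 13, 4, 2, 8]
j=4: buf[4] = 4+13 = 17 → [5, 5, 12, 13, 17, 2, 8]
j=5: buf[5] = 2+17 = 19 → [5, 5, 12, 13, 17, 19, 8]
j=6: buf[6] = 8+19 = 27 → [5, 5, 12, 13, 17, 19, 27]

27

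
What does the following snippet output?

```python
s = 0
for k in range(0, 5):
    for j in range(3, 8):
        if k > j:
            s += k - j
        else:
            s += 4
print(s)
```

97

k=0,j=3: not 0>3, s = 0+4 = 4
k=0,j=4: not 0>4, s = 4+4 = 8
k=0,j=5: not 0>5, s = 8+4 = 12
k=0,j=6: not 0>6, s = 12+4 = 16
k=0,j=7: not 0>7, s = 16+4 = 20
k=1,j=3: not 1>3, s = 20+4 = 24
k=1,j=4: not 1>4, s = 24+4 = 28
k=1,j=5: not 1>5, s = 28+4 = 32
k=1,j=6: not 1>6, s = 32+4 = 36
k=1,j=7: not 1>7, s = 36+4 = 40
k=2,j=3: not 2>3, s = 40+4 = 44
k=2,j=4: not 2>4, s = 44+4 = 48
k=2,j=5: not 2>5, s = 48+4 = 52
k=2,j=6: not 2>6, s = 52+4 = 56
k=2,j=7: not 2>7, s = 56+4 = 60
k=3,j=3: not 3>3, s = 60+4 = 64
k=3,j=4: not 3>4, s = 64+4 = 68
k=3,j=5: not 3>5, s = 68+4 = 72
k=3,j=6: not 3>6, s = 72+4 = 76
k=3,j=7: not 3>7, s = 76+4 = 80
k=4,j=3: 4>3, s = 80+1 = 81
k=4,j=4: not 4>4, s = 81+4 = 85
k=4,j=5: not 4>5, s = 85+4 = 89
k=4,j=6: not 4>6, s = 89+4 = 93
k=4,j=7: not 4>7, s = 93+4 = 97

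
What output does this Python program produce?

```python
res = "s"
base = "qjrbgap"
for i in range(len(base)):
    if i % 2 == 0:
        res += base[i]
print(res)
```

sqrgp

i=0: add 'q' → 'sq'
i=1: skip
i=2: add 'r' → 'sqr'
i=3: skip
i=4: add 'g' → 'sqrg'
i=5: skip
i=6: add 'p' → 'sqrgp'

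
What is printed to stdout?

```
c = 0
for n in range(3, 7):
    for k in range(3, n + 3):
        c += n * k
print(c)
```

431

n=3,k=3: c = 0+9 = 9
n=3,k=4: c = 9+12 = 21
n=3,k=5: c = 21+15 = 36
n=4,k=3: c = 36+12 = 48
n=4,k=4: c = 48+16 = 64
n=4,k=5: c = 64+20 = 84
n=4,k=6: c = 84+24 = 108
n=5,k=3: c = 108+15 = 123
n=5,k=4: c = 123+20 = 143
n=5,k=5: c = 143+25 = 168
n=5,k=6: c = 168+30 = 198
n=5,k=7: c = 198+35 = 233
n=6,k=3: c = 233+18 = 251
n=6,k=4: c = 251+24 = 275
n=6,k=5: c = 275+30 = 305
n=6,k=6: c = 305+36 = 341
n=6,k=7: c = 341+42 = 383
n=6,k=8: c = 383+48 = 431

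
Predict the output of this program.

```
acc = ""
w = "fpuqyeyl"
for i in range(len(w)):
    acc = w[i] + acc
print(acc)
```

lyeyqupf

i=0: prepend 'f' → 'f'
i=1: prepend 'p' → 'pf'
i=2: prepend 'u' → 'upf'
i=3: prepend 'q' → 'qupf'
i=4: prepend 'y' → 'yqupf'
i=5: prepend 'e' → 'eyqupf'
i=6: prepend 'y' → 'yeyqupf'
i=7: prepend 'l' → 'lyeyqupf'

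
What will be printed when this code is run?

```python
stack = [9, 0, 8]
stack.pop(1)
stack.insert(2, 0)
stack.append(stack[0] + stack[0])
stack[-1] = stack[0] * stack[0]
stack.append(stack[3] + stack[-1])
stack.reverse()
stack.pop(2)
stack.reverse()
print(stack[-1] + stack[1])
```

pop(1) removes 0 → [9, 8]
insert 0 at 2 → [9, 8, 0]
append stack[0]+stack[0] = 9+9 = 18 → [9, 8, 0, 18]
stack[-1] = stack[0]*stack[0] = 9*9 = 81 → [9, 8, 0, 81]
append stack[3]+stack[-1] = 81+81 = 162 → [9, 8, 0, 81, 162]
reverse → [162, 81, 0, 8, 9]
pop(2) removes 0 → [162, 81, 8, 9]
reverse → [9, 8, 81, 162]
stack[-1]+stack[1] = 162+8 = 170

170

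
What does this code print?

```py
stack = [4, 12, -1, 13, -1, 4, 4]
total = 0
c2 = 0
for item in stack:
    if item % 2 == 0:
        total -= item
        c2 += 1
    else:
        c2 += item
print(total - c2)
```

-39

item=4: even, total = 0-4 = -4; c2=1
item=12: even, total = (-4)-12 = -16; c2=2
item=-1: not even; c2=1
item=13: not even; c2=14
item=-1: not even; c2=13
item=4: even, total = (-16)-4 = -20; c2=14
item=4: even, total = (-20)-4 = -24; c2=15
total-c2 = (-24)-15 = -39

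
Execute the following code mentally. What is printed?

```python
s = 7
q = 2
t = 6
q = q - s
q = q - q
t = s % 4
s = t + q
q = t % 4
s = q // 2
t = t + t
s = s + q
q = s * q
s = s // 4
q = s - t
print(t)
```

6

q = 2-7 = -5
q = (-5)-(-5) = 0
t = 7%4 = 3
s = 3+0 = 3
q = 3%4 = 3
s = 3//2 = 1
t = 3+3 = 6
s = 1+3 = 4
q = 4*3 = 12
s = 4//4 = 1
q = 1-6 = -5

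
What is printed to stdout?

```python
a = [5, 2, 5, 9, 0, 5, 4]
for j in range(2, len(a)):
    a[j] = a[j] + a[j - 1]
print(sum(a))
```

92

j=2: a[2] = 5+2 = 7 → [5, 2, 7, 9, 0, 5, 4]
j=3: a[3] = 9+7 = 16 → [5, 2, 7, 16, 0, 5, 4]
j=4: a[4] = 0+16 = 16 → [5, 2, 7, 16, 16, 5, 4]
j=5: a[5] = 5+16 = 21 → [5, 2, 7, 16, 16, 21, 4]
j=6: a[6] = 4+21 = 25 → [5, 2, 7, 16, 16, 21, 25]
sum = 92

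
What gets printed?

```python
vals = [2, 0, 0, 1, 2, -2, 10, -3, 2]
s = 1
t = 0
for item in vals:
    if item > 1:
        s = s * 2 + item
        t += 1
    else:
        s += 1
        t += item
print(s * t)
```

0

item=2: >1, s = 1*2+2 = 4; t=1
item=0: not >1, s = 4+1 = 5; t=1
item=0: not >1, s = 5+1 = 6; t=1
item=1: not >1, s = 6+1 = 7; t=2
item=2: >1, s = 7*2+2 = 16; t=3
item=-2: not >1, s = 16+1 = 17; t=1
item=10: >1, s = 17*2+10 = 44; t=2
item=-3: not >1, s = 44+1 = 45; t=-1
item=2: >1, s = 45*2+2 = 92; t=0
s*t = 92*0 = 0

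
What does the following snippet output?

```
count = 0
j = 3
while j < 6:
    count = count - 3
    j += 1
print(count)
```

j=3: count = 0-3 = -3
j=4: count = (-3)-3 = -6
j=5: count = (-6)-3 = -9

-9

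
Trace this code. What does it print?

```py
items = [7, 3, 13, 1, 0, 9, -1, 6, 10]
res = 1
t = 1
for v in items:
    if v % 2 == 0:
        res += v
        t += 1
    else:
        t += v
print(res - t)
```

v=7: not even; t=8
v=3: not even; t=11
v=13: not even; t=24
v=1: not even; t=25
v=0: even, res = 1+0 = 1; t=26
v=9: not even; t=35
v=-1: not even; t=34
v=6: even, res = 1+6 = 7; t=35
v=10: even, res = 7+10 = 17; t=36
res-t = 17-36 = -19

-19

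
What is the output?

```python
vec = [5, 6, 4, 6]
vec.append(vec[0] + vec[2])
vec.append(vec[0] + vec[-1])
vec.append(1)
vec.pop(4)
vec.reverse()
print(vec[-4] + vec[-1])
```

11

append vec[0]+vec[2] = 5+4 = 9 → [5, 6, 4, 6, 9]
append vec[0]+vec[-1] = 5+9 = 14 → [5, 6, 4, 6, 9, 14]
append 1 → [5, 6, 4, 6, 9, 14, 1]
pop(4) removes 9 → [5, 6, 4, 6, 14, 1]
reverse → [1, 14, 6, 4, 6, 5]
vec[-4]+vec[-1] = 6+5 = 11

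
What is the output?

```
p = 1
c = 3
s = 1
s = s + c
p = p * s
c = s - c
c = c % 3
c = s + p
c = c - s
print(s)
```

4

s = 1+3 = 4
p = 1*4 = 4
c = 4-3 = 1
c = 1%3 = 1
c = 4+4 = 8
c = 8-4 = 4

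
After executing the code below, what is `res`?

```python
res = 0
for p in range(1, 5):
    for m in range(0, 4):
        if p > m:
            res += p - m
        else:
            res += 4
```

44

p=1,m=0: 1>0, res = 0+1 = 1
p=1,m=1: not 1>1, res = 1+4 = 5
p=1,m=2: not 1>2, res = 5+4 = 9
p=1,m=3: not 1>3, res = 9+4 = 13
p=2,m=0: 2>0, res = 13+2 = 15
p=2,m=1: 2>1, res = 15+1 = 16
p=2,m=2: not 2>2, res = 16+4 = 20
p=2,m=3: not 2>3, res = 20+4 = 24
p=3,m=0: 3>0, res = 24+3 = 27
p=3,m=1: 3>1, res = 27+2 = 29
p=3,m=2: 3>2, res = 29+1 = 30
p=3,m=3: not 3>3, res = 30+4 = 34
p=4,m=0: 4>0, res = 34+4 = 38
p=4,m=1: 4>1, res = 38+3 = 41
p=4,m=2: 4>2, res = 41+2 = 43
p=4,m=3: 4>3, res = 43+1 = 44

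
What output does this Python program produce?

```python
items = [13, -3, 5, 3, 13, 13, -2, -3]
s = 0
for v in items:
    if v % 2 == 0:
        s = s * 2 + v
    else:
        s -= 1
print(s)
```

v=13: not even, s = 0-1 = -1
v=-3: not even, s = (-1)-1 = -2
v=5: not even, s = (-2)-1 = -3
v=3: not even, s = (-3)-1 = -4
v=13: not even, s = (-4)-1 = -5
v=13: not even, s = (-5)-1 = -6
v=-2: even, s = (-6)*2+(-2) = -14
v=-3: not even, s = (-14)-1 = -15

-15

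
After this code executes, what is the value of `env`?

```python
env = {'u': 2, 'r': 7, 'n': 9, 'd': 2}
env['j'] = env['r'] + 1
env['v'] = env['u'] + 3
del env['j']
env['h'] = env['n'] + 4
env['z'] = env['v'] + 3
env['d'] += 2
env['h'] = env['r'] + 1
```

{'u': 2, 'r': 7, 'n': 9, 'd': 4, 'v': 5, 'h': 8, 'z': 8}

env['j'] = env['r']+1 = 8 → {'u': 2, 'r': 7, 'n': 9, 'd': 2, 'j': 8}
env['v'] = env['u']+3 = 5 → {'u': 2, 'r': 7, 'n': 9, 'd': 2, 'j': 8, 'v': 5}
del 'j' → {'u': 2, 'r': 7, 'n': 9, 'd': 2, 'v': 5}
env['h'] = env['n']+4 = 13 → {'u': 2, 'r': 7, 'n': 9, 'd': 2, 'v': 5, 'h': 13}
env['z'] = env['v']+3 = 8 → {'u': 2, 'r': 7, 'n': 9, 'd': 2, 'v': 5, 'h': 13, 'z': 8}
env['d'] = 2+2 = 4 → {'u': 2, 'r': 7, 'n': 9, 'd': 4, 'v': 5, 'h': 13, 'z': 8}
env['h'] = env['r']+1 = 8 → {'u': 2, 'r': 7, 'n': 9, 'd': 4, 'v': 5, 'h': 8, 'z': 8}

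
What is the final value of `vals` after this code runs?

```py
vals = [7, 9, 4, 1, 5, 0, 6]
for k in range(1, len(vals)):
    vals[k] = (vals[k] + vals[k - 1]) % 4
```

k=1: vals[1] = (9+7)%4 = 0 → [7, 0, 4, 1, 5, 0, 6]
k=2: vals[2] = (4+0)%4 = 0 → [7, 0, 0, 1, 5, 0, 6]
k=3: vals[3] = (1+0)%4 = 1 → [7, 0, 0, 1, 5, 0, 6]
k=4: vals[4] = (5+1)%4 = 2 → [7, 0, 0, 1, 2, 0, 6]
k=5: vals[5] = (0+2)%4 = 2 → [7, 0, 0, 1, 2, 2, 6]
k=6: vals[6] = (6+2)%4 = 0 → [7, 0, 0, 1, 2, 2, 0]

[7, 0, 0, 1, 2, 2, 0]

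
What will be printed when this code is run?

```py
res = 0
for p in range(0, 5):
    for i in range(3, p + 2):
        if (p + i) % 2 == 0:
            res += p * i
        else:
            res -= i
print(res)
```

10

p=2,i=3: odd sum, res = 0-3 = -3
p=3,i=3: even sum, res = (-3)+9 = 6
p=3,i=4: odd sum, res = 6-4 = 2
p=4,i=3: odd sum, res = 2-3 = -1
p=4,i=4: even sum, res = (-1)+16 = 15
p=4,i=5: odd sum, res = 15-5 = 10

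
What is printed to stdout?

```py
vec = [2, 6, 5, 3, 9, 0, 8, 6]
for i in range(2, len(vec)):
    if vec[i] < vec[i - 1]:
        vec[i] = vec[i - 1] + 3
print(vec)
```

[2, 6, 9, 12, 15, 18, 21, 24]

i=2: 5<6, vec[2] = 6+3 = 9 → [2, 6, 9, 3, 9, 0, 8, 6]
i=3: 3<9, vec[3] = 9+3 = 12 → [2, 6, 9, 12, 9, 0, 8, 6]
i=4: 9<12, vec[4] = 12+3 = 15 → [2, 6, 9, 12, 15, 0, 8, 6]
i=5: 0<15, vec[5] = 15+3 = 18 → [2, 6, 9, 12, 15, 18, 8, 6]
i=6: 8<18, vec[6] = 18+3 = 21 → [2, 6, 9, 12, 15, 18, 21, 6]
i=7: 6<21, vec[7] = 21+3 = 24 → [2, 6, 9, 12, 15, 18, 21, 24]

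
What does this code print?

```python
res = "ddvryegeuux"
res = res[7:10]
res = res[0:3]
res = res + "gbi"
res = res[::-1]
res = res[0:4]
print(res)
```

slice [7:10] → 'euu'
slice [0:3] → 'euu'
+ 'gbi' → 'euugbi'
reverse → 'ibguue'
slice [0:4] → 'ibgu'

ibgu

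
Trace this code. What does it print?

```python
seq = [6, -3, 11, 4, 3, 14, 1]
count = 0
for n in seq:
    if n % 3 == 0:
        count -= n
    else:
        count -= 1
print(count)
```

n=6: %3==0, count = 0-6 = -6
n=-3: %3==0, count = (-6)-(-3) = -3
n=11: not %3==0, count = (-3)-1 = -4
n=4: not %3==0, count = (-4)-1 = -5
n=3: %3==0, count = (-5)-3 = -8
n=14: not %3==0, count = (-8)-1 = -9
n=1: not %3==0, count = (-9)-1 = -10

-10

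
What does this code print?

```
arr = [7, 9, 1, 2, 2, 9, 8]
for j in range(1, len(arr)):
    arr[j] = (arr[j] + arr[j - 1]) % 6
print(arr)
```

[7, 4, 5, 1, 3, 0, 2]

j=1: arr[1] = (9+7)%6 = 4 → [7, 4, 1, 2, 2, 9, 8]
j=2: arr[2] = (1+4)%6 = 5 → [7, 4, 5, 2, 2, 9, 8]
j=3: arr[3] = (2+5)%6 = 1 → [7, 4, 5, 1, 2, 9, 8]
j=4: arr[4] = (2+1)%6 = 3 → [7, 4, 5, 1, 3, 9, 8]
j=5: arr[5] = (9+3)%6 = 0 → [7, 4, 5, 1, 3, 0, 8]
j=6: arr[6] = (8+0)%6 = 2 → [7, 4, 5, 1, 3, 0, 2]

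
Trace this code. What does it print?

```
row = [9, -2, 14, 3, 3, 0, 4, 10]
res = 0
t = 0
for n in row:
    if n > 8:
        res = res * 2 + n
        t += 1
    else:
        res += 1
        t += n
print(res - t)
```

75

n=9: >8, res = 0*2+9 = 9; t=1
n=-2: not >8, res = 9+1 = 10; t=-1
n=14: >8, res = 10*2+14 = 34; t=0
n=3: not >8, res = 34+1 = 35; t=3
n=3: not >8, res = 35+1 = 36; t=6
n=0: not >8, res = 36+1 = 37; t=6
n=4: not >8, res = 37+1 = 38; t=10
n=10: >8, res = 38*2+10 = 86; t=11
res-t = 86-11 = 75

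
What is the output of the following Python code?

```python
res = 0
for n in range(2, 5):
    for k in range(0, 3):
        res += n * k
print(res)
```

n=2,k=0: res = 0+0 = 0
n=2,k=1: res = 0+2 = 2
n=2,k=2: res = 2+4 = 6
n=3,k=0: res = 6+0 = 6
n=3,k=1: res = 6+3 = 9
n=3,k=2: res = 9+6 = 15
n=4,k=0: res = 15+0 = 15
n=4,k=1: res = 15+4 = 19
n=4,k=2: res = 19+8 = 27

27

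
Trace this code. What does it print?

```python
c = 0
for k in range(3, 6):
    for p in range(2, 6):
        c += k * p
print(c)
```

168

k=3,p=2: c = 0+6 = 6
k=3,p=3: c = 6+9 = 15
k=3,p=4: c = 15+12 = 27
k=3,p=5: c = 27+15 = 42
k=4,p=2: c = 42+8 = 50
k=4,p=3: c = 50+12 = 62
k=4,p=4: c = 62+16 = 78
k=4,p=5: c = 78+20 = 98
k=5,p=2: c = 98+10 = 108
k=5,p=3: c = 108+15 = 123
k=5,p=4: c = 123+20 = 143
k=5,p=5: c = 143+25 = 168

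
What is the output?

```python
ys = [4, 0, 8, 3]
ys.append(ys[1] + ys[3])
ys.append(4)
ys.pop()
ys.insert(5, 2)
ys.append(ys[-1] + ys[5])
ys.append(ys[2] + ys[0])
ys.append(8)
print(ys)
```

[4, 0, 8, 3, 3, 2, 4, 12, 8]

append ys[1]+ys[3] = 0+3 = 3 → [4, 0, 8, 3, 3]
append 4 → [4, 0, 8, 3, 3, 4]
pop() removes 4 → [4, 0, 8, 3, 3]
insert 2 at 5 → [4, 0, 8, 3, 3, 2]
append ys[-1]+ys[5] = 2+2 = 4 → [4, 0, 8, 3, 3, 2, 4]
append ys[2]+ys[0] = 8+4 = 12 → [4, 0, 8, 3, 3, 2, 4, 12]
append 8 → [4, 0, 8, 3, 3, 2, 4, 12, 8]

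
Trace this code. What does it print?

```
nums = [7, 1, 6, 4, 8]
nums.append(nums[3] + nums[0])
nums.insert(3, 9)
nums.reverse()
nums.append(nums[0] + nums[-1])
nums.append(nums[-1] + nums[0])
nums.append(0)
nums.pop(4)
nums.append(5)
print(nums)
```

append nums[3]+nums[0] = 4+7 = 11 → [7, 1, 6, 4, 8, 11]
insert 9 at 3 → [7, 1, 6, 9, 4, 8, 11]
reverse → [11, 8, 4, 9, 6, 1, 7]
append nums[0]+nums[-1] = 11+7 = 18 → [11, 8, 4, 9, 6, 1, 7, 18]
append nums[-1]+nums[0] = 18+11 = 29 → [11, 8, 4, 9, 6, 1, 7, 18, 29]
append 0 → [11, 8, 4, 9, 6, 1, 7, 18, 29, 0]
pop(4) removes 6 → [11, 8, 4, 9, 1, 7, 18, 29, 0]
append 5 → [11, 8, 4, 9, 1, 7, 18, 29, 0, 5]

[11, 8, 4, 9, 1, 7, 18, 29, 0, 5]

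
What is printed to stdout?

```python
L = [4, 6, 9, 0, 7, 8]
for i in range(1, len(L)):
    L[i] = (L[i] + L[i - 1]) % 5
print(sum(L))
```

17

i=1: L[1] = (6+4)%5 = 0 → [4, 0, 9, 0, 7, 8]
i=2: L[2] = (9+0)%5 = 4 → [4, 0, 4, 0, 7, 8]
i=3: L[3] = (0+4)%5 = 4 → [4, 0, 4, 4, 7, 8]
i=4: L[4] = (7+4)%5 = 1 → [4, 0, 4, 4, 1, 8]
i=5: L[5] = (8+1)%5 = 4 → [4, 0, 4, 4, 1, 4]
sum = 17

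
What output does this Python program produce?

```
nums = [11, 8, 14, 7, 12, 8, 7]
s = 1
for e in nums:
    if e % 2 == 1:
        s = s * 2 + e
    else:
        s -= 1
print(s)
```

61

e=11: odd, s = 1*2+11 = 13
e=8: not odd, s = 13-1 = 12
e=14: not odd, s = 12-1 = 11
e=7: odd, s = 11*2+7 = 29
e=12: not odd, s = 29-1 = 28
e=8: not odd, s = 28-1 = 27
e=7: odd, s = 27*2+7 = 61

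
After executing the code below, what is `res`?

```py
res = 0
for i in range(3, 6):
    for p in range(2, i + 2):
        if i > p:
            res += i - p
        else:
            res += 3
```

i=3,p=2: 3>2, res = 0+1 = 1
i=3,p=3: not 3>3, res = 1+3 = 4
i=3,p=4: not 3>4, res = 4+3 = 7
i=4,p=2: 4>2, res = 7+2 = 9
i=4,p=3: 4>3, res = 9+1 = 10
i=4,p=4: not 4>4, res = 10+3 = 13
i=4,p=5: not 4>5, res = 13+3 = 16
i=5,p=2: 5>2, res = 16+3 = 19
i=5,p=3: 5>3, res = 19+2 = 21
i=5,p=4: 5>4, res = 21+1 = 22
i=5,p=5: not 5>5, res = 22+3 = 25
i=5,p=6: not 5>6, res = 25+3 = 28

28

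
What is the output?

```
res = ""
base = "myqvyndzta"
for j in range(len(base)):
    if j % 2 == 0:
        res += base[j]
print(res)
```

j=0: add 'm' → 'm'
j=1: skip
j=2: add 'q' → 'mq'
j=3: skip
j=4: add 'y' → 'mqy'
j=5: skip
j=6: add 'd' → 'mqyd'
j=7: skip
j=8: add 't' → 'mqydt'
j=9: skip

mqydt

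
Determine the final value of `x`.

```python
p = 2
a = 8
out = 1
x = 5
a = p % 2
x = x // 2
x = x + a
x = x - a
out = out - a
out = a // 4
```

2

a = 2%2 = 0
x = 5//2 = 2
x = 2+0 = 2
x = 2-0 = 2
out = 1-0 = 1
out = 0//4 = 0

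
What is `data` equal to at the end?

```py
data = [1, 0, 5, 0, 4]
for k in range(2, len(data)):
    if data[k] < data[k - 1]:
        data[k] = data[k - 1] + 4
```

k=2: 5>=0, unchanged → [1, 0, 5, 0, 4]
k=3: 0<5, data[3] = 5+4 = 9 → [1, 0, 5, 9, 4]
k=4: 4<9, data[4] = 9+4 = 13 → [1, 0, 5, 9, 13]

[1, 0, 5, 9, 13]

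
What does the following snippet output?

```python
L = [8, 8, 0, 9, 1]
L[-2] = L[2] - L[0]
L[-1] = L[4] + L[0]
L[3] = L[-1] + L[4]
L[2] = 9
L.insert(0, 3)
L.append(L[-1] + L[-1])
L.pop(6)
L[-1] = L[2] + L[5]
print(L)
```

L[-2] = L[2]-L[0] = 0-8 = -8 → [8, 8, 0, -8, 1]
L[-1] = L[4]+L[0] = 1+8 = 9 → [8, 8, 0, -8, 9]
L[3] = L[-1]+L[4] = 9+9 = 18 → [8, 8, 0, 18, 9]
L[2] = 9 → [8, 8, 9, 18, 9]
insert 3 at 0 → [3, 8, 8, 9, 18, 9]
append L[-1]+L[-1] = 9+9 = 18 → [3, 8, 8, 9, 18, 9, 18]
pop(6) removes 18 → [3, 8, 8, 9, 18, 9]
L[-1] = L[2]+L[5] = 8+9 = 17 → [3, 8, 8, 9, 18, 17]

[3, 8, 8, 9, 18, 17]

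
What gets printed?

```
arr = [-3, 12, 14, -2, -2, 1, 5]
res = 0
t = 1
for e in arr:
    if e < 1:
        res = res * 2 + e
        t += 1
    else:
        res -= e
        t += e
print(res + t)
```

-92

e=-3: <1, res = 0*2+(-3) = -3; t=2
e=12: not <1, res = (-3)-12 = -15; t=14
e=14: not <1, res = (-15)-14 = -29; t=28
e=-2: <1, res = (-29)*2+(-2) = -60; t=29
e=-2: <1, res = (-60)*2+(-2) = -122; t=30
e=1: not <1, res = (-122)-1 = -123; t=31
e=5: not <1, res = (-123)-5 = -128; t=36
res+t = (-128)+36 = -92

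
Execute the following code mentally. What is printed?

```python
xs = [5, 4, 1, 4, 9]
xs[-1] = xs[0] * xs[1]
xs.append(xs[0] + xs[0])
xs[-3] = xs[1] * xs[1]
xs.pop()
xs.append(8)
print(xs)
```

xs[-1] = xs[0]*xs[1] = 5*4 = 20 → [5, 4, 1, 4, 20]
append xs[0]+xs[0] = 5+5 = 10 → [5, 4, 1, 4, 20, 10]
xs[-3] = xs[1]*xs[1] = 4*4 = 16 → [5, 4, 1, 16, 20, 10]
pop() removes 10 → [5, 4, 1, 16, 20]
append 8 → [5, 4, 1, 16, 20, 8]

[5, 4, 1, 16, 20, 8]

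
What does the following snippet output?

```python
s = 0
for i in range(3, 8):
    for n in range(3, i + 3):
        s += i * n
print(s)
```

i=3,n=3: s = 0+9 = 9
i=3,n=4: s = 9+12 = 21
i=3,n=5: s = 21+15 = 36
i=4,n=3: s = 36+12 = 48
i=4,n=4: s = 48+16 = 64
i=4,n=5: s = 64+20 = 84
i=4,n=6: s = 84+24 = 108
i=5,n=3: s = 108+15 = 123
i=5,n=4: s = 123+20 = 143
i=5,n=5: s = 143+25 = 168
i=5,n=6: s = 168+30 = 198
i=5,n=7: s = 198+35 = 233
i=6,n=3: s = 233+18 = 251
i=6,n=4: s = 251+24 = 275
i=6,n=5: s = 275+30 = 305
i=6,n=6: s = 305+36 = 341
i=6,n=7: s = 341+42 = 383
i=6,n=8: s = 383+48 = 431
i=7,n=3: s = 431+21 = 452
i=7,n=4: s = 452+28 = 480
i=7,n=5: s = 480+35 = 515
i=7,n=6: s = 515+42 = 557
i=7,n=7: s = 557+49 = 606
i=7,n=8: s = 606+56 = 662
i=7,n=9: s = 662+63 = 725

725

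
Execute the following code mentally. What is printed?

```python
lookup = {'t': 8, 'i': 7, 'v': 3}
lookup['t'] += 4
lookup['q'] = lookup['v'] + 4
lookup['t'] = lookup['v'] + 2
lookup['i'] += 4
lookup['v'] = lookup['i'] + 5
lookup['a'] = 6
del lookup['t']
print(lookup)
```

{'i': 11, 'v': 16, 'q': 7, 'a': 6}

lookup['t'] = 8+4 = 12 → {'t': 12, 'i': 7, 'v': 3}
lookup['q'] = lookup['v']+4 = 7 → {'t': 12, 'i': 7, 'v': 3, 'q': 7}
lookup['t'] = lookup['v']+2 = 5 → {'t': 5, 'i': 7, 'v': 3, 'q': 7}
lookup['i'] = 7+4 = 11 → {'t': 5, 'i': 11, 'v': 3, 'q': 7}
lookup['v'] = lookup['i']+5 = 16 → {'t': 5, 'i': 11, 'v': 16, 'q': 7}
lookup['a'] = 6 → {'t': 5, 'i': 11, 'v': 16, 'q': 7, 'a': 6}
del 't' → {'i': 11, 'v': 16, 'q': 7, 'a': 6}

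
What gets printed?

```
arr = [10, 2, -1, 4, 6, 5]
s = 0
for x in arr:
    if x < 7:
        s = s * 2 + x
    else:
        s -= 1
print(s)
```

x=10: not <7, s = 0-1 = -1
x=2: <7, s = (-1)*2+2 = 0
x=-1: <7, s = 0*2+(-1) = -1
x=4: <7, s = (-1)*2+4 = 2
x=6: <7, s = 2*2+6 = 10
x=5: <7, s = 10*2+5 = 25

25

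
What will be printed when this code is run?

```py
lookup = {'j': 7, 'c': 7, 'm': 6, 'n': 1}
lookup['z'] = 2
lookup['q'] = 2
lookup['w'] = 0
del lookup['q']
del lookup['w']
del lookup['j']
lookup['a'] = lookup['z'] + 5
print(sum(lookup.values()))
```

lookup['z'] = 2 → {'j': 7, 'c': 7, 'm': 6, 'n': 1, 'z': 2}
lookup['q'] = 2 → {'j': 7, 'c': 7, 'm': 6, 'n': 1, 'z': 2, 'q': 2}
lookup['w'] = 0 → {'j': 7, 'c': 7, 'm': 6, 'n': 1, 'z': 2, 'q': 2, 'w': 0}
del 'q' → {'j': 7, 'c': 7, 'm': 6, 'n': 1, 'z': 2, 'w': 0}
del 'w' → {'j': 7, 'c': 7, 'm': 6, 'n': 1, 'z': 2}
del 'j' → {'c': 7, 'm': 6, 'n': 1, 'z': 2}
lookup['a'] = lookup['z']+5 = 7 → {'c': 7, 'm': 6, 'n': 1, 'z': 2, 'a': 7}
sum of values = 23

23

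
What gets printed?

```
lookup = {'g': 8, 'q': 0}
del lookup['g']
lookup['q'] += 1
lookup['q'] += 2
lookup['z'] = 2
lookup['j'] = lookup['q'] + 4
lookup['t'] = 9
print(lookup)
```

{'q': 3, 'z': 2, 'j': 7, 't': 9}

del 'g' → {'q': 0}
lookup['q'] = 0+1 = 1 → {'q': 1}
lookup['q'] = 1+2 = 3 → {'q': 3}
lookup['z'] = 2 → {'q': 3, 'z': 2}
lookup['j'] = lookup['q']+4 = 7 → {'q': 3, 'z': 2, 'j': 7}
lookup['t'] = 9 → {'q': 3, 'z': 2, 'j': 7, 't': 9}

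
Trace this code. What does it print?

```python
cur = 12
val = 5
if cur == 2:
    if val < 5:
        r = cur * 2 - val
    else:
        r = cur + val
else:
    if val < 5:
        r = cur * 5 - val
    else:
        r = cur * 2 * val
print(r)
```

cur=12, val=5
cur == 2 is False; val < 5 is False
→ r = cur * 2 * val = 120

120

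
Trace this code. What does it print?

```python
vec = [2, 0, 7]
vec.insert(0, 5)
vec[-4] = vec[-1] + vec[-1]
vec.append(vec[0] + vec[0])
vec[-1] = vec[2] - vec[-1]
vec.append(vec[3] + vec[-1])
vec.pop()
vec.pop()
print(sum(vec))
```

insert 5 at 0 → [5, 2, 0, 7]
vec[-4] = vec[-1]+vec[-1] = 7+7 = 14 → [14, 2, 0, 7]
append vec[0]+vec[0] = 14+14 = 28 → [14, 2, 0, 7, 28]
vec[-1] = vec[2]-vec[-1] = 0-28 = -28 → [14, 2, 0, 7, -28]
append vec[3]+vec[-1] = 7+(-28) = -21 → [14, 2, 0, 7, -28, -21]
pop() removes -21 → [14, 2, 0, 7, -28]
pop() removes -28 → [14, 2, 0, 7]
sum = 23

23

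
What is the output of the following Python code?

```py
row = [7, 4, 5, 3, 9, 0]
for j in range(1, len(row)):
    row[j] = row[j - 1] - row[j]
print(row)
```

j=1: row[1] = 7-4 = 3 → [7, 3, 5, 3, 9, 0]
j=2: row[2] = 3-5 = -2 → [7, 3, -2, 3, 9, 0]
j=3: row[3] = (-2)-3 = -5 → [7, 3, -2, -5, 9, 0]
j=4: row[4] = (-5)-9 = -14 → [7, 3, -2, -5, -14, 0]
j=5: row[5] = (-14)-0 = -14 → [7, 3, -2, -5, -14, -14]

[7, 3, -2, -5, -14, -14]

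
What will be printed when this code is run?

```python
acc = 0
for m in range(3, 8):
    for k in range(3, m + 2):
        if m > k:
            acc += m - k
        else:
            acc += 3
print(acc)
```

m=3,k=3: not 3>3, acc = 0+3 = 3
m=3,k=4: not 3>4, acc = 3+3 = 6
m=4,k=3: 4>3, acc = 6+1 = 7
m=4,k=4: not 4>4, acc = 7+3 = 10
m=4,k=5: not 4>5, acc = 10+3 = 13
m=5,k=3: 5>3, acc = 13+2 = 15
m=5,k=4: 5>4, acc = 15+1 = 16
m=5,k=5: not 5>5, acc = 16+3 = 19
m=5,k=6: not 5>6, acc = 19+3 = 22
m=6,k=3: 6>3, acc = 22+3 = 25
m=6,k=4: 6>4, acc = 25+2 = 27
m=6,k=5: 6>5, acc = 27+1 = 28
m=6,k=6: not 6>6, acc = 28+3 = 31
m=6,k=7: not 6>7, acc = 31+3 = 34
m=7,k=3: 7>3, acc = 34+4 = 38
m=7,k=4: 7>4, acc = 38+3 = 41
m=7,k=5: 7>5, acc = 41+2 = 43
m=7,k=6: 7>6, acc = 43+1 = 44
m=7,k=7: not 7>7, acc = 44+3 = 47
m=7,k=8: not 7>8, acc = 47+3 = 50

50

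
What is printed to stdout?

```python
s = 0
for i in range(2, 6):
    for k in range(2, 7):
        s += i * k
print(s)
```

i=2,k=2: s = 0+4 = 4
i=2,k=3: s = 4+6 = 10
i=2,k=4: s = 10+8 = 18
i=2,k=5: s = 18+10 = 28
i=2,k=6: s = 28+12 = 40
i=3,k=2: s = 40+6 = 46
i=3,k=3: s = 46+9 = 55
i=3,k=4: s = 55+12 = 67
i=3,k=5: s = 67+15 = 82
i=3,k=6: s = 82+18 = 100
i=4,k=2: s = 100+8 = 108
i=4,k=3: s = 108+12 = 120
i=4,k=4: s = 120+16 = 136
i=4,k=5: s = 136+20 = 156
i=4,k=6: s = 156+24 = 180
i=5,k=2: s = 180+10 = 190
i=5,k=3: s = 190+15 = 205
i=5,k=4: s = 205+20 = 225
i=5,k=5: s = 225+25 = 250
i=5,k=6: s = 250+30 = 280

280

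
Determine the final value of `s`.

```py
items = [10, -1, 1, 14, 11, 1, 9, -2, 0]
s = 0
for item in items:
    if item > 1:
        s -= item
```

-44

item=10: >1, s = 0-10 = -10
item=-1: not >1
item=1: not >1
item=14: >1, s = (-10)-14 = -24
item=11: >1, s = (-24)-11 = -35
item=1: not >1
item=9: >1, s = (-35)-9 = -44
item=-2: not >1
item=0: not >1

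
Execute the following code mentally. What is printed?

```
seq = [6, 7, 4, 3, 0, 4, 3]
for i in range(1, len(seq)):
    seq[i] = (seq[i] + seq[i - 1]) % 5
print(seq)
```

i=1: seq[1] = (7+6)%5 = 3 → [6, 3, 4, 3, 0, 4, 3]
i=2: seq[2] = (4+3)%5 = 2 → [6, 3, 2, 3, 0, 4, 3]
i=3: seq[3] = (3+2)%5 = 0 → [6, 3, 2, 0, 0, 4, 3]
i=4: seq[4] = (0+0)%5 = 0 → [6, 3, 2, 0, 0, 4, 3]
i=5: seq[5] = (4+0)%5 = 4 → [6, 3, 2, 0, 0, 4, 3]
i=6: seq[6] = (3+4)%5 = 2 → [6, 3, 2, 0, 0, 4, 2]

[6, 3, 2, 0, 0, 4, 2]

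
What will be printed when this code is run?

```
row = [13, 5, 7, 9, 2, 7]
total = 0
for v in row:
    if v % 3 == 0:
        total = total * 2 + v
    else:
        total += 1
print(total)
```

v=13: not %3==0, total = 0+1 = 1
v=5: not %3==0, total = 1+1 = 2
v=7: not %3==0, total = 2+1 = 3
v=9: %3==0, total = 3*2+9 = 15
v=2: not %3==0, total = 15+1 = 16
v=7: not %3==0, total = 16+1 = 17

17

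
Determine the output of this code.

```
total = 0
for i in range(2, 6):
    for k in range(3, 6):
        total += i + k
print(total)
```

i=2,k=3: total = 0+5 = 5
i=2,k=4: total = 5+6 = 11
i=2,k=5: total = 11+7 = 18
i=3,k=3: total = 18+6 = 24
i=3,k=4: total = 24+7 = 31
i=3,k=5: total = 31+8 = 39
i=4,k=3: total = 39+7 = 46
i=4,k=4: total = 46+8 = 54
i=4,k=5: total = 54+9 = 63
i=5,k=3: total = 63+8 = 71
i=5,k=4: total = 71+9 = 80
i=5,k=5: total = 80+10 = 90

90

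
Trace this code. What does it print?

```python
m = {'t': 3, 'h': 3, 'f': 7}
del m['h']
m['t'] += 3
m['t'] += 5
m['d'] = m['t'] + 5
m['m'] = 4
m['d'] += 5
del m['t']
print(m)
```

{'f': 7, 'd': 21, 'm': 4}

del 'h' → {'t': 3, 'f': 7}
m['t'] = 3+3 = 6 → {'t': 6, 'f': 7}
m['t'] = 6+5 = 11 → {'t': 11, 'f': 7}
m['d'] = m['t']+5 = 16 → {'t': 11, 'f': 7, 'd': 16}
m['m'] = 4 → {'t': 11, 'f': 7, 'd': 16, 'm': 4}
m['d'] = 16+5 = 21 → {'t': 11, 'f': 7, 'd': 21, 'm': 4}
del 't' → {'f': 7, 'd': 21, 'm': 4}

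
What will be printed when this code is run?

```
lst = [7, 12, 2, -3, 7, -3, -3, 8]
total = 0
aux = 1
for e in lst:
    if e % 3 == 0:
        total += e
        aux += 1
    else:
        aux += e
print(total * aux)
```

e=7: not %3==0; aux=8
e=12: %3==0, total = 0+12 = 12; aux=9
e=2: not %3==0; aux=11
e=-3: %3==0, total = 12+(-3) = 9; aux=12
e=7: not %3==0; aux=19
e=-3: %3==0, total = 9+(-3) = 6; aux=20
e=-3: %3==0, total = 6+(-3) = 3; aux=21
e=8: not %3==0; aux=29
total*aux = 3*29 = 87

87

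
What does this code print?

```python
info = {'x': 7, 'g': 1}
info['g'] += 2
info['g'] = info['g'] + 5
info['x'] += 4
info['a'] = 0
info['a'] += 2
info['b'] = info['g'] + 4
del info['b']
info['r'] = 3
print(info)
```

info['g'] = 1+2 = 3 → {'x': 7, 'g': 3}
info['g'] = info['g']+5 = 8 → {'x': 7, 'g': 8}
info['x'] = 7+4 = 11 → {'x': 11, 'g': 8}
info['a'] = 0 → {'x': 11, 'g': 8, 'a': 0}
info['a'] = 0+2 = 2 → {'x': 11, 'g': 8, 'a': 2}
info['b'] = info['g']+4 = 12 → {'x': 11, 'g': 8, 'a': 2, 'b': 12}
del 'b' → {'x': 11, 'g': 8, 'a': 2}
info['r'] = 3 → {'x': 11, 'g': 8, 'a': 2, 'r': 3}

{'x': 11, 'g': 8, 'a': 2, 'r': 3}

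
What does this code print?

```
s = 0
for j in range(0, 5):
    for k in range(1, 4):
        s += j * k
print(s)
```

j=0,k=1: s = 0+0 = 0
j=0,k=2: s = 0+0 = 0
j=0,k=3: s = 0+0 = 0
j=1,k=1: s = 0+1 = 1
j=1,k=2: s = 1+2 = 3
j=1,k=3: s = 3+3 = 6
j=2,k=1: s = 6+2 = 8
j=2,k=2: s = 8+4 = 12
j=2,k=3: s = 12+6 = 18
j=3,k=1: s = 18+3 = 21
j=3,k=2: s = 21+6 = 27
j=3,k=3: s = 27+9 = 36
j=4,k=1: s = 36+4 = 40
j=4,k=2: s = 40+8 = 48
j=4,k=3: s = 48+12 = 60

60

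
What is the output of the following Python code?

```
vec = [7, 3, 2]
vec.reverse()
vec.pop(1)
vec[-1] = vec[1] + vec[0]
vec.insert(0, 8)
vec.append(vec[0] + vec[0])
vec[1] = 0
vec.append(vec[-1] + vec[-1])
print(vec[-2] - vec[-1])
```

reverse → [2, 3, 7]
pop(1) removes 3 → [2, 7]
vec[-1] = vec[1]+vec[0] = 7+2 = 9 → [2, 9]
insert 8 at 0 → [8, 2, 9]
append vec[0]+vec[0] = 8+8 = 16 → [8, 2, 9, 16]
vec[1] = 0 → [8, 0, 9, 16]
append vec[-1]+vec[-1] = 16+16 = 32 → [8, 0, 9, 16, 32]
vec[-2]-vec[-1] = 16-32 = -16

-16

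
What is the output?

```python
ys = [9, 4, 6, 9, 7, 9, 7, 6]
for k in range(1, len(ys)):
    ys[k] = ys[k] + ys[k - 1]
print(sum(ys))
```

256

k=1: ys[1] = 4+9 = 13 → [9, 13, 6, 9, 7, 9, 7, 6]
k=2: ys[2] = 6+13 = 19 → [9, 13, 19, 9, 7, 9, 7, 6]
k=3: ys[3] = 9+19 = 28 → [9, 13, 19, 28, 7, 9, 7, 6]
k=4: ys[4] = 7+28 = 35 → [9, 13, 19, 28, 35, 9, 7, 6]
k=5: ys[5] = 9+35 = 44 → [9, 13, 19, 28, 35, 44, 7, 6]
k=6: ys[6] = 7+44 = 51 → [9, 13, 19, 28, 35, 44, 51, 6]
k=7: ys[7] = 6+51 = 57 → [9, 13, 19, 28, 35, 44, 51, 57]
sum = 256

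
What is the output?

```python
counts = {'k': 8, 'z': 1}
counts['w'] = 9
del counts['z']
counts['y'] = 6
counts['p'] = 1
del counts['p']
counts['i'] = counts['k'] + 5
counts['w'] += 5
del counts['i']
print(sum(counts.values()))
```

28

counts['w'] = 9 → {'k': 8, 'z': 1, 'w': 9}
del 'z' → {'k': 8, 'w': 9}
counts['y'] = 6 → {'k': 8, 'w': 9, 'y': 6}
counts['p'] = 1 → {'k': 8, 'w': 9, 'y': 6, 'p': 1}
del 'p' → {'k': 8, 'w': 9, 'y': 6}
counts['i'] = counts['k']+5 = 13 → {'k': 8, 'w': 9, 'y': 6, 'i': 13}
counts['w'] = 9+5 = 14 → {'k': 8, 'w': 14, 'y': 6, 'i': 13}
del 'i' → {'k': 8, 'w': 14, 'y': 6}
sum of values = 28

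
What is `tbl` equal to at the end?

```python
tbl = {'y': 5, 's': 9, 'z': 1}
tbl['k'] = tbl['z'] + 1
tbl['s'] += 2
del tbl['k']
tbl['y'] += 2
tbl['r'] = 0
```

{'y': 7, 's': 11, 'z': 1, 'r': 0}

tbl['k'] = tbl['z']+1 = 2 → {'y': 5, 's': 9, 'z': 1, 'k': 2}
tbl['s'] = 9+2 = 11 → {'y': 5, 's': 11, 'z': 1, 'k': 2}
del 'k' → {'y': 5, 's': 11, 'z': 1}
tbl['y'] = 5+2 = 7 → {'y': 7, 's': 11, 'z': 1}
tbl['r'] = 0 → {'y': 7, 's': 11, 'z': 1, 'r': 0}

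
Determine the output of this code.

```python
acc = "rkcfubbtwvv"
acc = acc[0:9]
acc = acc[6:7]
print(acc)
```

b

slice [0:9] → 'rkcfubbtw'
slice [6:7] → 'b'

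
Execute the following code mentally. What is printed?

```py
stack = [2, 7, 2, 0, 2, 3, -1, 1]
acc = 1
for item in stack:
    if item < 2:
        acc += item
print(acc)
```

1

item=2: not <2
item=7: not <2
item=2: not <2
item=0: <2, acc = 1+0 = 1
item=2: not <2
item=3: not <2
item=-1: <2, acc = 1+(-1) = 0
item=1: <2, acc = 0+1 = 1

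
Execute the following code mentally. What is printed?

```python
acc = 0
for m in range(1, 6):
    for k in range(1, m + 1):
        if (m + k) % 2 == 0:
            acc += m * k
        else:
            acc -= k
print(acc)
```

73

m=1,k=1: even sum, acc = 0+1 = 1
m=2,k=1: odd sum, acc = 1-1 = 0
m=2,k=2: even sum, acc = 0+4 = 4
m=3,k=1: even sum, acc = 4+3 = 7
m=3,k=2: odd sum, acc = 7-2 = 5
m=3,k=3: even sum, acc = 5+9 = 14
m=4,k=1: odd sum, acc = 14-1 = 13
m=4,k=2: even sum, acc = 13+8 = 21
m=4,k=3: odd sum, acc = 21-3 = 18
m=4,k=4: even sum, acc = 18+16 = 34
m=5,k=1: even sum, acc = 34+5 = 39
m=5,k=2: odd sum, acc = 39-2 = 37
m=5,k=3: even sum, acc = 37+15 = 52
m=5,k=4: odd sum, acc = 52-4 = 48
m=5,k=5: even sum, acc = 48+25 = 73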